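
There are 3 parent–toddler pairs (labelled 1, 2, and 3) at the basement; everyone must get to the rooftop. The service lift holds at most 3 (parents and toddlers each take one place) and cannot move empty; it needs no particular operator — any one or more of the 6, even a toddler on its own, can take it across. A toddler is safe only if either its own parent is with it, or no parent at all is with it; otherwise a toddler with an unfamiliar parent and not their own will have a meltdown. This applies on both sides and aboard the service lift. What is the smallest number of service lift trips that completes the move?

5

Counting alone: each trip to the rooftop takes at most 3 across and each return brings at least 1 back, so after t trips out (and t−1 returns) at most 3t − (t−1) of the 6 are across; that first reaches 6 at t = 3, so at least 5 crossings are needed.
The plan below uses exactly 5 crossings, so it is optimal:
1. parent 1 and toddler 1 cross → the rooftop.
2. parent 1 crosses ← the basement.
3. parent 1, parent 2, and parent 3 cross → the rooftop.
4. toddler 1 crosses ← the basement.
5. toddler 1, toddler 2, and toddler 3 cross → the rooftop.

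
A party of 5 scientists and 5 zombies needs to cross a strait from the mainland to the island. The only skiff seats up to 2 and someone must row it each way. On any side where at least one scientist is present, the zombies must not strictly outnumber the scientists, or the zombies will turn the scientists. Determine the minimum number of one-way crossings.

Following every safe sequence of crossings from the start, the most of the 10 that can be at the island as the skiff arrives there on crossings 1, 3, 5, 7 is 2, 3, 4, 5 respectively; the best ever achieved is 5 of 10.
From crossing 9 on, no configuration arises that was not already reachable earlier: only 13 distinct safe configurations (who is on which side, and where the skiff is) can ever be reached, none of them has everyone across, and every continuation just revisits them. They are: 0 scientists + 0 zombies across (skiff back at the start); 0 scientists + 1 zombie across (skiff there); 0 scientists + 1 zombie across (skiff back at the start); 0 scientists + 2 zombies across (skiff there); 0 scientists + 2 zombies across (skiff back at the start); 0 scientists + 3 zombies across (skiff there); 0 scientists + 3 zombies across (skiff back at the start); 0 scientists + 4 zombies across (skiff there); 0 scientists + 4 zombies across (skiff back at the start); 0 scientists + 5 zombies across (skiff there); 1 scientist + 1 zombie across (skiff there); 1 scientist + 1 zombie across (skiff back at the start); 2 scientists + 2 zombies across (skiff there). So no valid plan exists.

impossible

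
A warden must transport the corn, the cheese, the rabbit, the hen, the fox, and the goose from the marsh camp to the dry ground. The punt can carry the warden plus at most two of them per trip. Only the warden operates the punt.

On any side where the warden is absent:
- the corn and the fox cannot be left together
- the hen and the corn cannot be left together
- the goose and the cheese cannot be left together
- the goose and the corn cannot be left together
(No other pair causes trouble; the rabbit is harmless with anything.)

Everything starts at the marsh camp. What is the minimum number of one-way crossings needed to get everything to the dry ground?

Counting alone: the warden can take at most 2 across per trip to the dry ground, so moving all 6 needs at least 3 loaded trips out, with a return between consecutive ones — at least 5 crossings.
The safety rule pushes this higher. Following every safe sequence of crossings, the most of the 6 that can be at the dry ground as the punt arrives there on crossing 5 is 5 — never all 6.
So no plan with fewer than 7 crossings exists, and this one achieves 7:
1. Warden goes to the dry ground with the cheese and the corn.
2. Warden goes back to the marsh camp alone.
3. Warden goes to the dry ground with the rabbit.
4. Warden goes back to the marsh camp alone.
5. Warden goes to the dry ground with the fox and the hen.
6. Warden goes back to the marsh camp with the corn.
7. Warden goes to the dry ground with the corn and the goose.

7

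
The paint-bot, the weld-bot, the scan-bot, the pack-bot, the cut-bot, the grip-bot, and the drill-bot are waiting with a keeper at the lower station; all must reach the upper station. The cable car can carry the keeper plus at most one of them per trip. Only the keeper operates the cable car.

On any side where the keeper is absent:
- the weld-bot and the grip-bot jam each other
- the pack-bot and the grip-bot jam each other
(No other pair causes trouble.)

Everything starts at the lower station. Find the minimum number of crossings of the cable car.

Counting alone: the keeper can take at most 1 across per trip to the upper station, so moving all 7 needs at least 7 loaded trips out, with a return between consecutive ones — at least 13 crossings.
The safety rule pushes this higher. Following every safe sequence of crossings, the most of the 7 that can be at the upper station as the cable car arrives there on crossing 13 is 6 — never all 7.
So no plan with fewer than 15 crossings exists, and this one achieves 15:
1. Keeper goes to the upper station with the grip-bot.  [the lower station: the cut-bot, the drill-bot, the pack-bot, the paint-bot, the scan-bot, the weld-bot | the upper station: the grip-bot]
2. Keeper goes back to the lower station alone.  [the lower station: the cut-bot, the drill-bot, the pack-bot, the paint-bot, the scan-bot, the weld-bot | the upper station: the grip-bot]
3. Keeper goes to the upper station with the paint-bot.  [the lower station: the cut-bot, the drill-bot, the pack-bot, the scan-bot, the weld-bot | the upper station: the grip-bot, the paint-bot]
4. Keeper goes back to the lower station alone.  [the lower station: the cut-bot, the drill-bot, the pack-bot, the scan-bot, the weld-bot | the upper station: the grip-bot, the paint-bot]
5. Keeper goes to the upper station with the weld-bot.  [the lower station: the cut-bot, the drill-bot, the pack-bot, the scan-bot | the upper station: the grip-bot, the paint-bot, the weld-bot]
6. Keeper goes back to the lower station with the grip-bot.  [the lower station: the cut-bot, the drill-bot, the grip-bot, the pack-bot, the scan-bot | the upper station: the paint-bot, the weld-bot]
7. Keeper goes to the upper station with the pack-bot.  [the lower station: the cut-bot, the drill-bot, the grip-bot, the scan-bot | the upper station: the pack-bot, the paint-bot, the weld-bot]
8. Keeper goes back to the lower station alone.  [the lower station: the cut-bot, the drill-bot, the grip-bot, the scan-bot | the upper station: the pack-bot, the paint-bot, the weld-bot]
9. Keeper goes to the upper station with the scan-bot.  [the lower station: the cut-bot, the drill-bot, the grip-bot | the upper station: the pack-bot, the paint-bot, the scan-bot, the weld-bot]
10. Keeper goes back to the lower station alone.  [the lower station: the cut-bot, the drill-bot, the grip-bot | the upper station: the pack-bot, the paint-bot, the scan-bot, the weld-bot]
11. Keeper goes to the upper station with the cut-bot.  [the lower station: the drill-bot, the grip-bot | the upper station: the cut-bot, the pack-bot, the paint-bot, the scan-bot, the weld-bot]
12. Keeper goes back to the lower station alone.  [the lower station: the drill-bot, the grip-bot | the upper station: the cut-bot, the pack-bot, the paint-bot, the scan-bot, the weld-bot]
13. Keeper goes to the upper station with the drill-bot.  [the lower station: the grip-bot | the upper station: the cut-bot, the drill-bot, the pack-bot, the paint-bot, the scan-bot, the weld-bot]
14. Keeper goes back to the lower station alone.  [the lower station: the grip-bot | the upper station: the cut-bot, the drill-bot, the pack-bot, the paint-bot, the scan-bot, the weld-bot]
15. Keeper goes to the upper station with the grip-bot.  [the lower station: — | the upper station: the cut-bot, the drill-bot, the grip-bot, the pack-bot, the paint-bot, the scan-bot, the weld-bot]

15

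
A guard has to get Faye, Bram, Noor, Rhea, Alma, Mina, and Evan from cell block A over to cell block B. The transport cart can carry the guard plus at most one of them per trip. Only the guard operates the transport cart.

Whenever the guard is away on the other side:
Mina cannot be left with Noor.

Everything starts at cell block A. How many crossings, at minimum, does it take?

Counting alone: the guard can take at most 1 across per trip to cell block B, so moving all 7 needs at least 7 loaded trips out, with a return between consecutive ones — at least 13 crossings.
The plan below uses exactly 13 crossings, so it is optimal:
1. Guard goes to cell block B with Noor.  [cell block A: Alma, Bram, Evan, Faye, Mina, Rhea | cell block B: Noor]
2. Guard goes back to cell block A alone.  [cell block A: Alma, Bram, Evan, Faye, Mina, Rhea | cell block B: Noor]
3. Guard goes to cell block B with Faye.  [cell block A: Alma, Bram, Evan, Mina, Rhea | cell block B: Faye, Noor]
4. Guard goes back to cell block A alone.  [cell block A: Alma, Bram, Evan, Mina, Rhea | cell block B: Faye, Noor]
5. Guard goes to cell block B with Bram.  [cell block A: Alma, Evan, Mina, Rhea | cell block B: Bram, Faye, Noor]
6. Guard goes back to cell block A alone.  [cell block A: Alma, Evan, Mina, Rhea | cell block B: Bram, Faye, Noor]
7. Guard goes to cell block B with Rhea.  [cell block A: Alma, Evan, Mina | cell block B: Bram, Faye, Noor, Rhea]
8. Guard goes back to cell block A alone.  [cell block A: Alma, Evan, Mina | cell block B: Bram, Faye, Noor, Rhea]
9. Guard goes to cell block B with Alma.  [cell block A: Evan, Mina | cell block B: Alma, Bram, Faye, Noor, Rhea]
10. Guard goes back to cell block A alone.  [cell block A: Evan, Mina | cell block B: Alma, Bram, Faye, Noor, Rhea]
11. Guard goes to cell block B with Evan.  [cell block A: Mina | cell block B: Alma, Bram, Evan, Faye, Noor, Rhea]
12. Guard goes back to cell block A alone.  [cell block A: Mina | cell block B: Alma, Bram, Evan, Faye, Noor, Rhea]
13. Guard goes to cell block B with Mina.  [cell block A: — | cell block B: Alma, Bram, Evan, Faye, Mina, Noor, Rhea]

13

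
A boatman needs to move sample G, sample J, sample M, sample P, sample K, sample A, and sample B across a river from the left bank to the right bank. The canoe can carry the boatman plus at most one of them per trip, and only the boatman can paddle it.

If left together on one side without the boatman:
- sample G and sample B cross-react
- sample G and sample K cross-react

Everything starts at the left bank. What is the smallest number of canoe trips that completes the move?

Counting alone: the boatman can take at most 1 across per trip to the right bank, so moving all 7 needs at least 7 loaded trips out, with a return between consecutive ones — at least 13 crossings.
The safety rule pushes this higher. Following every safe sequence of crossings, the most of the 7 that can be at the right bank as the canoe arrives there on crossing 13 is 6 — never all 7.
So no plan with fewer than 15 crossings exists, and this one achieves 15:
1. Boatman goes to the right bank with sample G.  [the left bank: sample A, sample B, sample J, sample K, sample M, sample P | the right bank: sample G]
2. Boatman goes back to the left bank alone.  [the left bank: sample A, sample B, sample J, sample K, sample M, sample P | the right bank: sample G]
3. Boatman goes to the right bank with sample J.  [the left bank: sample A, sample B, sample K, sample M, sample P | the right bank: sample G, sample J]
4. Boatman goes back to the left bank alone.  [the left bank: sample A, sample B, sample K, sample M, sample P | the right bank: sample G, sample J]
5. Boatman goes to the right bank with sample M.  [the left bank: sample A, sample B, sample K, sample P | the right bank: sample G, sample J, sample M]
6. Boatman goes back to the left bank alone.  [the left bank: sample A, sample B, sample K, sample P | the right bank: sample G, sample J, sample M]
7. Boatman goes to the right bank with sample P.  [the left bank: sample A, sample B, sample K | the right bank: sample G, sample J, sample M, sample P]
8. Boatman goes back to the left bank alone.  [the left bank: sample A, sample B, sample K | the right bank: sample G, sample J, sample M, sample P]
9. Boatman goes to the right bank with sample K.  [the left bank: sample A, sample B | the right bank: sample G, sample J, sample K, sample M, sample P]
10. Boatman goes back to the left bank with sample G.  [the left bank: sample A, sample B, sample G | the right bank: sample J, sample K, sample M, sample P]
11. Boatman goes to the right bank with sample B.  [the left bank: sample A, sample G | the right bank: sample B, sample J, sample K, sample M, sample P]
12. Boatman goes back to the left bank alone.  [the left bank: sample A, sample G | the right bank: sample B, sample J, sample K, sample M, sample P]
13. Boatman goes to the right bank with sample A.  [the left bank: sample G | the right bank: sample A, sample B, sample J, sample K, sample M, sample P]
14. Boatman goes back to the left bank alone.  [the left bank: sample G | the right bank: sample A, sample B, sample J, sample K, sample M, sample P]
15. Boatman goes to the right bank with sample G.  [the left bank: — | the right bank: sample A, sample B, sample G, sample J, sample K, sample M, sample P]

15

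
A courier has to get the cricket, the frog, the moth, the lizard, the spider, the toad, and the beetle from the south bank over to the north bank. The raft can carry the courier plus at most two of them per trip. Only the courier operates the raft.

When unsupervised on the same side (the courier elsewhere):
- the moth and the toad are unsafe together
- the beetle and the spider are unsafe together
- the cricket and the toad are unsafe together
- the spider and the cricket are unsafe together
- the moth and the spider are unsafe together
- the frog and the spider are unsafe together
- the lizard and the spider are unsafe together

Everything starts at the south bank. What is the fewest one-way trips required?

Counting alone: the courier can take at most 2 across per trip to the north bank, so moving all 7 needs at least 4 loaded trips out, with a return between consecutive ones — at least 7 crossings.
The safety rule pushes this higher. Following every safe sequence of crossings, the most of the 7 that can be at the north bank as the raft arrives there on crossing 7 is 6 — never all 7.
So no plan with fewer than 9 crossings exists, and this one achieves 9:
1. Courier goes to the north bank with the spider and the toad.  [the south bank: the beetle, the cricket, the frog, the lizard, the moth | the north bank: the spider, the toad]
2. Courier goes back to the south bank alone.  [the south bank: the beetle, the cricket, the frog, the lizard, the moth | the north bank: the spider, the toad]
3. Courier goes to the north bank with the cricket and the frog.  [the south bank: the beetle, the lizard, the moth | the north bank: the cricket, the frog, the spider, the toad]
4. Courier goes back to the south bank with the spider and the toad.  [the south bank: the beetle, the lizard, the moth, the spider, the toad | the north bank: the cricket, the frog]
5. Courier goes to the north bank with the moth and the spider.  [the south bank: the beetle, the lizard, the toad | the north bank: the cricket, the frog, the moth, the spider]
6. Courier goes back to the south bank with the spider.  [the south bank: the beetle, the lizard, the spider, the toad | the north bank: the cricket, the frog, the moth]
7. Courier goes to the north bank with the beetle and the lizard.  [the south bank: the spider, the toad | the north bank: the beetle, the cricket, the frog, the lizard, the moth]
8. Courier goes back to the south bank alone.  [the south bank: the spider, the toad | the north bank: the beetle, the cricket, the frog, the lizard, the moth]
9. Courier goes to the north bank with the spider and the toad.  [the south bank: — | the north bank: the beetle, the cricket, the frog, the lizard, the moth, the spider, the toad]

9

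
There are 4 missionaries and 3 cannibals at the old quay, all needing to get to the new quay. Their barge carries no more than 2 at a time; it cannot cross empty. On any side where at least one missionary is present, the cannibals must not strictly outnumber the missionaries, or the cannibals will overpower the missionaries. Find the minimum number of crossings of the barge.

11

Counting alone: each trip to the new quay takes at most 2 across and each return brings at least 1 back, so after t trips out (and t−1 returns) at most 2t − (t−1) of the 7 are across; that first reaches 7 at t = 6, so at least 11 crossings are needed.
The plan below uses exactly 11 crossings, so it is optimal:
1. 2 cannibals → the new quay.  (the old quay: 4M 1C; the new quay: 0M 2C)
2. 1 cannibal ← the old quay.  (the old quay: 4M 2C; the new quay: 0M 1C)
3. 2 cannibals → the new quay.  (the old quay: 4M 0C; the new quay: 0M 3C)
4. 1 cannibal ← the old quay.  (the old quay: 4M 1C; the new quay: 0M 2C)
5. 2 missionaries → the new quay.  (the old quay: 2M 1C; the new quay: 2M 2C)
6. 1 cannibal ← the old quay.  (the old quay: 2M 2C; the new quay: 2M 1C)
7. 1 missionary and 1 cannibal → the new quay.  (the old quay: 1M 1C; the new quay: 3M 2C)
8. 1 missionary ← the old quay.  (the old quay: 2M 1C; the new quay: 2M 2C)
9. 1 missionary and 1 cannibal → the new quay.  (the old quay: 1M 0C; the new quay: 3M 3C)
10. 1 cannibal ← the old quay.  (the old quay: 1M 1C; the new quay: 3M 2C)
11. 1 missionary and 1 cannibal → the new quay.  (the old quay: 0M 0C; the new quay: 4M 3C)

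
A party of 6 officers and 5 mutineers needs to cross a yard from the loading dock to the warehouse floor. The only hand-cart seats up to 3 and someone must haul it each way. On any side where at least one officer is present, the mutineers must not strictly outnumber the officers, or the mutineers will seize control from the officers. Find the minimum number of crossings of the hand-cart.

Counting alone: each trip to the warehouse floor takes at most 3 across and each return brings at least 1 back, so after t trips out (and t−1 returns) at most 3t − (t−1) of the 11 are across; that first reaches 11 at t = 5, so at least 9 crossings are needed.
The plan below uses exactly 9 crossings, so it is optimal:
1. 3 mutineers → the warehouse floor.  (the loading dock: 6O 2M; the warehouse floor: 0O 3M)
2. 1 mutineer ← the loading dock.  (the loading dock: 6O 3M; the warehouse floor: 0O 2M)
3. 3 officers → the warehouse floor.  (the loading dock: 3O 3M; the warehouse floor: 3O 2M)
4. 1 officer ← the loading dock.  (the loading dock: 4O 3M; the warehouse floor: 2O 2M)
5. 2 officers and 1 mutineer → the warehouse floor.  (the loading dock: 2O 2M; the warehouse floor: 4O 3M)
6. 1 officer ← the loading dock.  (the loading dock: 3O 2M; the warehouse floor: 3O 3M)
7. 2 officers and 1 mutineer → the warehouse floor.  (the loading dock: 1O 1M; the warehouse floor: 5O 4M)
8. 1 officer ← the loading dock.  (the loading dock: 2O 1M; the warehouse floor: 4O 4M)
9. 2 officers and 1 mutineer → the warehouse floor.  (the loading dock: 0O 0M; the warehouse floor: 6O 5M)

9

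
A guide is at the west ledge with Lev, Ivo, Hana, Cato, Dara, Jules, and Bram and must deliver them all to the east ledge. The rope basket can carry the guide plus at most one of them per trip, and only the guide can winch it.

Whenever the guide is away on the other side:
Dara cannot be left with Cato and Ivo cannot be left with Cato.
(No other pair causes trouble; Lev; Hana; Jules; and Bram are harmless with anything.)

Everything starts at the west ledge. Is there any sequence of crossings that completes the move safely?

1. Guide goes to the east ledge with Cato.
2. Guide goes back to the west ledge alone.
3. Guide goes to the east ledge with Lev.
4. Guide goes back to the west ledge alone.
5. Guide goes to the east ledge with Ivo.
6. Guide goes back to the west ledge with Cato.
7. Guide goes to the east ledge with Dara.
8. Guide goes back to the west ledge alone.
9. Guide goes to the east ledge with Hana.
10. Guide goes back to the west ledge alone.
11. Guide goes to the east ledge with Jules.
12. Guide goes back to the west ledge alone.
13. Guide goes to the east ledge with Bram.
14. Guide goes back to the west ledge alone.
15. Guide goes to the east ledge with Cato.

Yes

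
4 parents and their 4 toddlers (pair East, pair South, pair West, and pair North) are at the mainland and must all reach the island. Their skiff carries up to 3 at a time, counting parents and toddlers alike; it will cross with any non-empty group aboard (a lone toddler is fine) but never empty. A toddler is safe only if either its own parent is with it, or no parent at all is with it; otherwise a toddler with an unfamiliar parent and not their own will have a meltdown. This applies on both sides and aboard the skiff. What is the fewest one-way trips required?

Counting alone: each trip to the island takes at most 3 across and each return brings at least 1 back, so after t trips out (and t−1 returns) at most 3t − (t−1) of the 8 are across; that first reaches 8 at t = 4, so at least 7 crossings are needed.
The safety rule pushes this higher. Following every safe sequence of crossings, the most of the 8 that can be at the island as the skiff arrives there on crossing 7 is 7 — never all 8.
So no plan with fewer than 9 crossings exists, and this one achieves 9:
1. parent East and toddler East cross → the island.
2. parent East crosses ← the mainland.
3. parent East, parent South, and toddler South cross → the island.
4. parent East and toddler East cross ← the mainland.
5. parent East, parent North, and parent West cross → the island.
6. toddler South crosses ← the mainland.
7. toddler East and toddler South cross → the island.
8. toddler East crosses ← the mainland.
9. toddler East, toddler North, and toddler West cross → the island.

9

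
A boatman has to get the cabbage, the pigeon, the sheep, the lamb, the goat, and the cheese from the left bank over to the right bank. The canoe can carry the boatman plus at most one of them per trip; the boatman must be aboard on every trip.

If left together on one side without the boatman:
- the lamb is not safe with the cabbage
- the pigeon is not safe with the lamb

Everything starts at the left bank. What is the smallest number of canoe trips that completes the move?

Counting alone: the boatman can take at most 1 across per trip to the right bank, so moving all 6 needs at least 6 loaded trips out, with a return between consecutive ones — at least 11 crossings.
The safety rule pushes this higher. Following every safe sequence of crossings, the most of the 6 that can be at the right bank as the canoe arrives there on crossing 11 is 5 — never all 6.
So no plan with fewer than 13 crossings exists, and this one achieves 13:
1. Boatman goes to the right bank with the lamb.  [the left bank: the cabbage, the cheese, the goat, the pigeon, the sheep | the right bank: the lamb]
2. Boatman goes back to the left bank alone.  [the left bank: the cabbage, the cheese, the goat, the pigeon, the sheep | the right bank: the lamb]
3. Boatman goes to the right bank with the cabbage.  [the left bank: the cheese, the goat, the pigeon, the sheep | the right bank: the cabbage, the lamb]
4. Boatman goes back to the left bank with the lamb.  [the left bank: the cheese, the goat, the lamb, the pigeon, the sheep | the right bank: the cabbage]
5. Boatman goes to the right bank with the pigeon.  [the left bank: the cheese, the goat, the lamb, the sheep | the right bank: the cabbage, the pigeon]
6. Boatman goes back to the left bank alone.  [the left bank: the cheese, the goat, the lamb, the sheep | the right bank: the cabbage, the pigeon]
7. Boatman goes to the right bank with the sheep.  [the left bank: the cheese, the goat, the lamb | the right bank: the cabbage, the pigeon, the sheep]
8. Boatman goes back to the left bank alone.  [the left bank: the cheese, the goat, the lamb | the right bank: the cabbage, the pigeon, the sheep]
9. Boatman goes to the right bank with the goat.  [the left bank: the cheese, the lamb | the right bank: the cabbage, the goat, the pigeon, the sheep]
10. Boatman goes back to the left bank alone.  [the left bank: the cheese, the lamb | the right bank: the cabbage, the goat, the pigeon, the sheep]
11. Boatman goes to the right bank with the cheese.  [the left bank: the lamb | the right bank: the cabbage, the cheese, the goat, the pigeon, the sheep]
12. Boatman goes back to the left bank alone.  [the left bank: the lamb | the right bank: the cabbage, the cheese, the goat, the pigeon, the sheep]
13. Boatman goes to the right bank with the lamb.  [the left bank: — | the right bank: the cabbage, the cheese, the goat, the lamb, the pigeon, the sheep]

13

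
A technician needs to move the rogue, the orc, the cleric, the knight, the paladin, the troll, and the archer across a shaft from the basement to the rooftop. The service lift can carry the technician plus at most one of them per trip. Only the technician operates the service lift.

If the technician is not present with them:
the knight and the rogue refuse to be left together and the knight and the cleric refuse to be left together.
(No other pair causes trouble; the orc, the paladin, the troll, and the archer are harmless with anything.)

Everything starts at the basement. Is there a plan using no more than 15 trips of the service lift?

Yes

Yes — this plan uses 15 crossings (≤ 15):
1. Technician goes to the rooftop with the knight.  [the basement: the archer, the cleric, the orc, the paladin, the rogue, the troll | the rooftop: the knight]
2. Technician goes back to the basement alone.  [the basement: the archer, the cleric, the orc, the paladin, the rogue, the troll | the rooftop: the knight]
3. Technician goes to the rooftop with the rogue.  [the basement: the archer, the cleric, the orc, the paladin, the troll | the rooftop: the knight, the rogue]
4. Technician goes back to the basement with the knight.  [the basement: the archer, the cleric, the knight, the orc, the paladin, the troll | the rooftop: the rogue]
5. Technician goes to the rooftop with the cleric.  [the basement: the archer, the knight, the orc, the paladin, the troll | the rooftop: the cleric, the rogue]
6. Technician goes back to the basement alone.  [the basement: the archer, the knight, the orc, the paladin, the troll | the rooftop: the cleric, the rogue]
7. Technician goes to the rooftop with the orc.  [the basement: the archer, the knight, the paladin, the troll | the rooftop: the cleric, the orc, the rogue]
8. Technician goes back to the basement alone.  [the basement: the archer, the knight, the paladin, the troll | the rooftop: the cleric, the orc, the rogue]
9. Technician goes to the rooftop with the paladin.  [the basement: the archer, the knight, the troll | the rooftop: the cleric, the orc, the paladin, the rogue]
10. Technician goes back to the basement alone.  [the basement: the archer, the knight, the troll | the rooftop: the cleric, the orc, the paladin, the rogue]
11. Technician goes to the rooftop with the troll.  [the basement: the archer, the knight | the rooftop: the cleric, the orc, the paladin, the rogue, the troll]
12. Technician goes back to the basement alone.  [the basement: the archer, the knight | the rooftop: the cleric, the orc, the paladin, the rogue, the troll]
13. Technician goes to the rooftop with the archer.  [the basement: the knight | the rooftop: the archer, the cleric, the orc, the paladin, the rogue, the troll]
14. Technician goes back to the basement alone.  [the basement: the knight | the rooftop: the archer, the cleric, the orc, the paladin, the rogue, the troll]
15. Technician goes to the rooftop with the knight.  [the basement: — | the rooftop: the archer, the cleric, the knight, the orc, the paladin, the rogue, the troll]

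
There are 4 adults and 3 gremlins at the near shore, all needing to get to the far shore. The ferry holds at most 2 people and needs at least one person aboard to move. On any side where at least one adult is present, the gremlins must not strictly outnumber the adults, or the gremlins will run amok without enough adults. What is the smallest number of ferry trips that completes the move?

Counting alone: each trip to the far shore takes at most 2 across and each return brings at least 1 back, so after t trips out (and t−1 returns) at most 2t − (t−1) of the 7 are across; that first reaches 7 at t = 6, so at least 11 crossings are needed.
The plan below uses exactly 11 crossings, so it is optimal:
1. 2 gremlins → the far shore.  (the near shore: 4A 1G; the far shore: 0A 2G)
2. 1 gremlin ← the near shore.  (the near shore: 4A 2G; the far shore: 0A 1G)
3. 2 gremlins → the far shore.  (the near shore: 4A 0G; the far shore: 0A 3G)
4. 1 gremlin ← the near shore.  (the near shore: 4A 1G; the far shore: 0A 2G)
5. 2 adults → the far shore.  (the near shore: 2A 1G; the far shore: 2A 2G)
6. 1 gremlin ← the near shore.  (the near shore: 2A 2G; the far shore: 2A 1G)
7. 1 adult and 1 gremlin → the far shore.  (the near shore: 1A 1G; the far shore: 3A 2G)
8. 1 adult ← the near shore.  (the near shore: 2A 1G; the far shore: 2A 2G)
9. 1 adult and 1 gremlin → the far shore.  (the near shore: 1A 0G; the far shore: 3A 3G)
10. 1 gremlin ← the near shore.  (the near shore: 1A 1G; the far shore: 3A 2G)
11. 1 adult and 1 gremlin → the far shore.  (the near shore: 0A 0G; the far shore: 4A 3G)

11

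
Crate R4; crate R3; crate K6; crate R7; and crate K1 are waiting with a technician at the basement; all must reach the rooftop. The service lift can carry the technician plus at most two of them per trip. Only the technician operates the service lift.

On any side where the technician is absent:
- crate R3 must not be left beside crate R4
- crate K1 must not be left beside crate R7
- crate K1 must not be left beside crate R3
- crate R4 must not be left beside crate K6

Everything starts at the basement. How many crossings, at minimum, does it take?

Counting alone: the technician can take at most 2 across per trip to the rooftop, so moving all 5 needs at least 3 loaded trips out, with a return between consecutive ones — at least 5 crossings.
The safety rule pushes this higher. Following every safe sequence of crossings, the most of the 5 that can be at the rooftop as the service lift arrives there on crossing 5 is 4 — never all 5.
So no plan with fewer than 7 crossings exists, and this one achieves 7:
1. Technician goes to the rooftop with crate K1 and crate R4.
2. Technician goes back to the basement alone.
3. Technician goes to the rooftop with crate R3.
4. Technician goes back to the basement with crate K1 and crate R4.
5. Technician goes to the rooftop with crate K6 and crate R7.
6. Technician goes back to the basement alone.
7. Technician goes to the rooftop with crate K1 and crate R4.

7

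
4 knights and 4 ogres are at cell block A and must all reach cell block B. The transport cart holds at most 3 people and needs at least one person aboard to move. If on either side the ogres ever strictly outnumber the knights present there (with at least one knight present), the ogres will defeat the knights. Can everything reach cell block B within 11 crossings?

Yes

Yes — this plan uses 9 crossings (≤ 11):
1. 2 ogres → cell block B.  (cell block A: 4K 2O; cell block B: 0K 2O)
2. 1 ogre ← cell block A.  (cell block A: 4K 3O; cell block B: 0K 1O)
3. 3 ogres → cell block B.  (cell block A: 4K 0O; cell block B: 0K 4O)
4. 1 ogre ← cell block A.  (cell block A: 4K 1O; cell block B: 0K 3O)
5. 3 knights → cell block B.  (cell block A: 1K 1O; cell block B: 3K 3O)
6. 1 knight and 1 ogre ← cell block A.  (cell block A: 2K 2O; cell block B: 2K 2O)
7. 2 knights → cell block B.  (cell block A: 0K 2O; cell block B: 4K 2O)
8. 1 ogre ← cell block A.  (cell block A: 0K 3O; cell block B: 4K 1O)
9. 3 ogres → cell block B.  (cell block A: 0K 0O; cell block B: 4K 4O)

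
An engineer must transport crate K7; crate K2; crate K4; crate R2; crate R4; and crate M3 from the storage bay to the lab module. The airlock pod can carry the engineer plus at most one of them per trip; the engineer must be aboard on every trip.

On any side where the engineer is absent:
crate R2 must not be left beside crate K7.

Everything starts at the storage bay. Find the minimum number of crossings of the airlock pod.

11

Counting alone: the engineer can take at most 1 across per trip to the lab module, so moving all 6 needs at least 6 loaded trips out, with a return between consecutive ones — at least 11 crossings.
The plan below uses exactly 11 crossings, so it is optimal:
1. Engineer goes to the lab module with crate K7.
2. Engineer goes back to the storage bay alone.
3. Engineer goes to the lab module with crate K2.
4. Engineer goes back to the storage bay alone.
5. Engineer goes to the lab module with crate K4.
6. Engineer goes back to the storage bay alone.
7. Engineer goes to the lab module with crate R4.
8. Engineer goes back to the storage bay alone.
9. Engineer goes to the lab module with crate M3.
10. Engineer goes back to the storage bay alone.
11. Engineer goes to the lab module with crate R2.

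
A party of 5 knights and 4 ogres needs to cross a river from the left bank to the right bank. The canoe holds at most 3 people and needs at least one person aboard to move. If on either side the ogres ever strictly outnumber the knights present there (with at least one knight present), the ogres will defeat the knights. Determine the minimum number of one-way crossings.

Counting alone: each trip to the right bank takes at most 3 across and each return brings at least 1 back, so after t trips out (and t−1 returns) at most 3t − (t−1) of the 9 are across; that first reaches 9 at t = 4, so at least 7 crossings are needed.
The plan below uses exactly 7 crossings, so it is optimal:
1. 3 ogres → the right bank.  (the left bank: 5K 1O; the right bank: 0K 3O)
2. 1 ogre ← the left bank.  (the left bank: 5K 2O; the right bank: 0K 2O)
3. 3 knights → the right bank.  (the left bank: 2K 2O; the right bank: 3K 2O)
4. 1 knight ← the left bank.  (the left bank: 3K 2O; the right bank: 2K 2O)
5. 2 knights and 1 ogre → the right bank.  (the left bank: 1K 1O; the right bank: 4K 3O)
6. 1 knight ← the left bank.  (the left bank: 2K 1O; the right bank: 3K 3O)
7. 2 knights and 1 ogre → the right bank.  (the left bank: 0K 0O; the right bank: 5K 4O)

7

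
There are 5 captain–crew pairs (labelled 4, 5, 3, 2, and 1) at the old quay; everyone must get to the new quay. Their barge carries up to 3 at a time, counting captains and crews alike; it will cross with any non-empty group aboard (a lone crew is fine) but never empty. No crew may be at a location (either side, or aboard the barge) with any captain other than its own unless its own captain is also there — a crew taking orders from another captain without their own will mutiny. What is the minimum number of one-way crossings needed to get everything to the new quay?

Counting alone: each trip to the new quay takes at most 3 across and each return brings at least 1 back, so after t trips out (and t−1 returns) at most 3t − (t−1) of the 10 are across; that first reaches 10 at t = 5, so at least 9 crossings are needed.
The safety rule pushes this higher. Following every safe sequence of crossings, the most of the 10 that can be at the new quay as the barge arrives there on crossing 9 is 9 — never all 10.
So no plan with fewer than 11 crossings exists, and this one achieves 11:
1. captain 4 and crew 4 cross → the new quay.
2. captain 4 crosses ← the old quay.
3. crew 2, crew 3, and crew 5 cross → the new quay.
4. crew 4 crosses ← the old quay.
5. captain 2, captain 3, and captain 5 cross → the new quay.
6. captain 5 and crew 5 cross ← the old quay.
7. captain 1, captain 4, and captain 5 cross → the new quay.
8. crew 3 crosses ← the old quay.
9. crew 4 and crew 5 cross → the new quay.
10. crew 4 crosses ← the old quay.
11. crew 1, crew 3, and crew 4 cross → the new quay.

11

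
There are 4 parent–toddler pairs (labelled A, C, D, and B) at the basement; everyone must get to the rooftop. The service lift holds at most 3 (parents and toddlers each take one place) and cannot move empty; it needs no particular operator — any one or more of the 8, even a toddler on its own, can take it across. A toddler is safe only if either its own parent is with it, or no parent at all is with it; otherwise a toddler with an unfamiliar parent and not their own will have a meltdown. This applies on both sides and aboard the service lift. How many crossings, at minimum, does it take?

9

Counting alone: each trip to the rooftop takes at most 3 across and each return brings at least 1 back, so after t trips out (and t−1 returns) at most 3t − (t−1) of the 8 are across; that first reaches 8 at t = 4, so at least 7 crossings are needed.
The safety rule pushes this higher. Following every safe sequence of crossings, the most of the 8 that can be at the rooftop as the service lift arrives there on crossing 7 is 7 — never all 8.
So no plan with fewer than 9 crossings exists, and this one achieves 9:
1. parent A and toddler A cross → the rooftop.
2. parent A crosses ← the basement.
3. parent A, parent C, and toddler C cross → the rooftop.
4. parent A and toddler A cross ← the basement.
5. parent A, parent B, and parent D cross → the rooftop.
6. toddler C crosses ← the basement.
7. toddler A and toddler C cross → the rooftop.
8. toddler A crosses ← the basement.
9. toddler A, toddler B, and toddler D cross → the rooftop.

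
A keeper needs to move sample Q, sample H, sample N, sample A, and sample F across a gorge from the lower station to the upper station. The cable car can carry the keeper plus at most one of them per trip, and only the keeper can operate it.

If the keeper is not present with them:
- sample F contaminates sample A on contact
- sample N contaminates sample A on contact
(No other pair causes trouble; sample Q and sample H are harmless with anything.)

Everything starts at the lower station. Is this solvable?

Yes

1. Keeper goes to the upper station with sample A.  [the lower station: sample F, sample H, sample N, sample Q | the upper station: sample A]
2. Keeper goes back to the lower station alone.  [the lower station: sample F, sample H, sample N, sample Q | the upper station: sample A]
3. Keeper goes to the upper station with sample Q.  [the lower station: sample F, sample H, sample N | the upper station: sample A, sample Q]
4. Keeper goes back to the lower station alone.  [the lower station: sample F, sample H, sample N | the upper station: sample A, sample Q]
5. Keeper goes to the upper station with sample H.  [the lower station: sample F, sample N | the upper station: sample A, sample H, sample Q]
6. Keeper goes back to the lower station alone.  [the lower station: sample F, sample N | the upper station: sample A, sample H, sample Q]
7. Keeper goes to the upper station with sample N.  [the lower station: sample F | the upper station: sample A, sample H, sample N, sample Q]
8. Keeper goes back to the lower station with sample A.  [the lower station: sample A, sample F | the upper station: sample H, sample N, sample Q]
9. Keeper goes to the upper station with sample F.  [the lower station: sample A | the upper station: sample F, sample H, sample N, sample Q]
10. Keeper goes back to the lower station alone.  [the lower station: sample A | the upper station: sample F, sample H, sample N, sample Q]
11. Keeper goes to the upper station with sample A.  [the lower station: — | the upper station: sample A, sample F, sample H, sample N, sample Q]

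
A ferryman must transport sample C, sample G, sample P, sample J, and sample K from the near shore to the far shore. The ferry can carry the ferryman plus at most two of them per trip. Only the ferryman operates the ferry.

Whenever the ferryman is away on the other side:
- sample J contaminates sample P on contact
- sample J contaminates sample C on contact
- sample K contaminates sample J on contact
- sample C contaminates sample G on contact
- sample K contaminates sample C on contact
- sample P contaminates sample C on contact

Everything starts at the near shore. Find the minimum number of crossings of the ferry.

7

Counting alone: the ferryman can take at most 2 across per trip to the far shore, so moving all 5 needs at least 3 loaded trips out, with a return between consecutive ones — at least 5 crossings.
The safety rule pushes this higher. Following every safe sequence of crossings, the most of the 5 that can be at the far shore as the ferry arrives there on crossing 5 is 4 — never all 5.
So no plan with fewer than 7 crossings exists, and this one achieves 7:
1. Ferryman goes to the far shore with sample C and sample J.
2. Ferryman goes back to the near shore with sample C.
3. Ferryman goes to the far shore with sample C and sample G.
4. Ferryman goes back to the near shore with sample C.
5. Ferryman goes to the far shore with sample K and sample P.
6. Ferryman goes back to the near shore with sample J.
7. Ferryman goes to the far shore with sample C and sample J.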